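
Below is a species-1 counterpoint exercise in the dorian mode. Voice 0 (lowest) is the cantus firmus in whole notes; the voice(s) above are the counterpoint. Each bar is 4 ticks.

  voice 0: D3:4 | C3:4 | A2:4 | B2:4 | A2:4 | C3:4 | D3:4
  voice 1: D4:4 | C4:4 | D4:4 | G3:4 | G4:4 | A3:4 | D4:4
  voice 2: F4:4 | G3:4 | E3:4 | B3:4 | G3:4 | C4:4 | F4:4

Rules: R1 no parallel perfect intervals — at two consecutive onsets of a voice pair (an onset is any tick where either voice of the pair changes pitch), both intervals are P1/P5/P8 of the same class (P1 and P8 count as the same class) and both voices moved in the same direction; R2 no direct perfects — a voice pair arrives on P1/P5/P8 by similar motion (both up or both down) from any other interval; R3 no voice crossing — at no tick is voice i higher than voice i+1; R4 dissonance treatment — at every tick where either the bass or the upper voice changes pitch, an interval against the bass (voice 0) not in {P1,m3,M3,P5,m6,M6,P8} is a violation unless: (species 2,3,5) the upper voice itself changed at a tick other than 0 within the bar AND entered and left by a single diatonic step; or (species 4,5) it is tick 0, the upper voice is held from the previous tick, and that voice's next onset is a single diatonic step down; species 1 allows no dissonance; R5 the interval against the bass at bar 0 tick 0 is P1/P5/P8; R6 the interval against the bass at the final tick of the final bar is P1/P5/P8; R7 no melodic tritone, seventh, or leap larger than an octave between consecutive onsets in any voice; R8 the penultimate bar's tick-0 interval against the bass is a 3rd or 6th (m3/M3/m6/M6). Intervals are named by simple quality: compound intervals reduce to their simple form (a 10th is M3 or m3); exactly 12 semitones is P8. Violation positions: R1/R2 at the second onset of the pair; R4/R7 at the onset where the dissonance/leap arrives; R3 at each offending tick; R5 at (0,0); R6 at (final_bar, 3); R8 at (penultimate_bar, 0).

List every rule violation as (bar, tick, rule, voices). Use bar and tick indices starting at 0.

(0, 0, R5, (0, 2))
(1, 0, R1, (0, 1))
(1, 0, R2, (0, 2))
(1, 0, R3, (1, 2))
(1, 0, R7, (2,))
(1, 1, R3, (1, 2))
(1, 2, R3, (1, 2))
(1, 3, R3, (1, 2))
(2, 0, R1, (0, 2))
(2, 0, R3, (1, 2))
(2, 0, R4, (0, 1))
(2, 1, R3, (1, 2))
(2, 2, R3, (1, 2))
(2, 3, R3, (1, 2))
(3, 0, R2, (0, 2))
(4, 0, R3, (1, 2))
(4, 0, R4, (0, 1))
(4, 0, R4, (0, 2))
(4, 1, R3, (1, 2))
(4, 2, R3, (1, 2))
(4, 3, R3, (1, 2))
(5, 0, R2, (0, 2))
(5, 0, R7, (1,))
(5, 0, R8, (0, 2))
(6, 0, R2, (0, 1))
(6, 3, R6, (0, 2))

bar 0: v0=D3 v1=D4 v2=F4 downbeat m3
bar 1: v0=C3 v1=C4 v2=G3 downbeat P5
bar 2: v0=A2 v1=D4 v2=E3 downbeat P5
bar 3: v0=B2 v1=G3 v2=B3 downbeat P8
bar 4: v0=A2 v1=G4 v2=G3 downbeat m7
bar 5: v0=C3 v1=A3 v2=C4 downbeat P8
bar 6: v0=D3 v1=D4 v2=F4 downbeat m3
  -> R5 @ bar 0 tick 0 v(0, 2): opens on m3
  -> R1 @ bar 1 tick 0 v(0, 1): D3/D4 P8 -> C3/C4 P8 similar
  -> R2 @ bar 1 tick 0 v(0, 2): D3/F4 m3 -> C3/G3 P5 similar
  -> R3 @ bar 1 tick 0 v(1, 2): C4 above G3
  -> R7 @ bar 1 tick 0 v(2,): F4->G3 leap 10st
  -> R3 @ bar 1 tick 1 v(1, 2): C4 above G3
  -> R3 @ bar 1 tick 2 v(1, 2): C4 above G3
  -> R3 @ bar 1 tick 3 v(1, 2): C4 above G3
  -> R1 @ bar 2 tick 0 v(0, 2): C3/G3 P5 -> A2/E3 P5 similar
  -> R3 @ bar 2 tick 0 v(1, 2): D4 above E3
  -> R4 @ bar 2 tick 0 v(0, 1): A2/D4 P4 untreated
  -> R3 @ bar 2 tick 1 v(1, 2): D4 above E3
  -> R3 @ bar 2 tick 2 v(1, 2): D4 above E3
  -> R3 @ bar 2 tick 3 v(1, 2): D4 above E3
  -> R2 @ bar 3 tick 0 v(0, 2): A2/E3 P5 -> B2/B3 P8 similar
  -> R3 @ bar 4 tick 0 v(1, 2): G4 above G3
  -> R4 @ bar 4 tick 0 v(0, 1): A2/G4 m7 untreated
  -> R4 @ bar 4 tick 0 v(0, 2): A2/G3 m7 untreated
  -> R3 @ bar 4 tick 1 v(1, 2): G4 above G3
  -> R3 @ bar 4 tick 2 v(1, 2): G4 above G3
  -> R3 @ bar 4 tick 3 v(1, 2): G4 above G3
  -> R2 @ bar 5 tick 0 v(0, 2): A2/G3 m7 -> C3/C4 P8 similar
  -> R7 @ bar 5 tick 0 v(1,): G4->A3 leap 10st
  -> R8 @ bar 5 tick 0 v(0, 2): penult P8 not 3rd/6th
  -> R2 @ bar 6 tick 0 v(0, 1): C3/A3 M6 -> D3/D4 P8 similar
  -> R6 @ bar 6 tick 3 v(0, 2): closes on m3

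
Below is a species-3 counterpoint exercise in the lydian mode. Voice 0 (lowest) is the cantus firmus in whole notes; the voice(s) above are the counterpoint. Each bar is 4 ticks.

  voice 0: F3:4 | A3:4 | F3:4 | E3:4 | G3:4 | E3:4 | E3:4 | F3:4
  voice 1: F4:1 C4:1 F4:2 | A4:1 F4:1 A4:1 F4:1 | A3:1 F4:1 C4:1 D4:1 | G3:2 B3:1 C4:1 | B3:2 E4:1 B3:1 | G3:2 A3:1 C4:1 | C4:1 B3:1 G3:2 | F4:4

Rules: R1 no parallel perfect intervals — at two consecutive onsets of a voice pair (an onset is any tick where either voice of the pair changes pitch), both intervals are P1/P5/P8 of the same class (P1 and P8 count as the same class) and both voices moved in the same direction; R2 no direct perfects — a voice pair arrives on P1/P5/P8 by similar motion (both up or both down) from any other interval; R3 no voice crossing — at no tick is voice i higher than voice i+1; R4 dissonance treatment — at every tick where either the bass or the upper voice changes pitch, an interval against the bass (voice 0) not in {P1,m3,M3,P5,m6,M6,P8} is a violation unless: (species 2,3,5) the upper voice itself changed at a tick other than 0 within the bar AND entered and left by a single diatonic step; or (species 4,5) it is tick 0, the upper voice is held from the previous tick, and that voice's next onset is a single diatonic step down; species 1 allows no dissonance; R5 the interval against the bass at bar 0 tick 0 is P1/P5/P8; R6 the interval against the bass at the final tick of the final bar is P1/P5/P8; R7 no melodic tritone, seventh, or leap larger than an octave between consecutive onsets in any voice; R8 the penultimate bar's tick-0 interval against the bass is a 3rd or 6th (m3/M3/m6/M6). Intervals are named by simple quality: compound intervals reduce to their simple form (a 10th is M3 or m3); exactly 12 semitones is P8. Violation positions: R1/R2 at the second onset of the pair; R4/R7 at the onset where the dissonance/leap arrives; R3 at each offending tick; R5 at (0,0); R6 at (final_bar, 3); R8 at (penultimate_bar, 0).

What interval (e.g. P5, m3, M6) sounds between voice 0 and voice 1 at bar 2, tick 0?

M3

voice 0=F3 voice 1=A3 -> M3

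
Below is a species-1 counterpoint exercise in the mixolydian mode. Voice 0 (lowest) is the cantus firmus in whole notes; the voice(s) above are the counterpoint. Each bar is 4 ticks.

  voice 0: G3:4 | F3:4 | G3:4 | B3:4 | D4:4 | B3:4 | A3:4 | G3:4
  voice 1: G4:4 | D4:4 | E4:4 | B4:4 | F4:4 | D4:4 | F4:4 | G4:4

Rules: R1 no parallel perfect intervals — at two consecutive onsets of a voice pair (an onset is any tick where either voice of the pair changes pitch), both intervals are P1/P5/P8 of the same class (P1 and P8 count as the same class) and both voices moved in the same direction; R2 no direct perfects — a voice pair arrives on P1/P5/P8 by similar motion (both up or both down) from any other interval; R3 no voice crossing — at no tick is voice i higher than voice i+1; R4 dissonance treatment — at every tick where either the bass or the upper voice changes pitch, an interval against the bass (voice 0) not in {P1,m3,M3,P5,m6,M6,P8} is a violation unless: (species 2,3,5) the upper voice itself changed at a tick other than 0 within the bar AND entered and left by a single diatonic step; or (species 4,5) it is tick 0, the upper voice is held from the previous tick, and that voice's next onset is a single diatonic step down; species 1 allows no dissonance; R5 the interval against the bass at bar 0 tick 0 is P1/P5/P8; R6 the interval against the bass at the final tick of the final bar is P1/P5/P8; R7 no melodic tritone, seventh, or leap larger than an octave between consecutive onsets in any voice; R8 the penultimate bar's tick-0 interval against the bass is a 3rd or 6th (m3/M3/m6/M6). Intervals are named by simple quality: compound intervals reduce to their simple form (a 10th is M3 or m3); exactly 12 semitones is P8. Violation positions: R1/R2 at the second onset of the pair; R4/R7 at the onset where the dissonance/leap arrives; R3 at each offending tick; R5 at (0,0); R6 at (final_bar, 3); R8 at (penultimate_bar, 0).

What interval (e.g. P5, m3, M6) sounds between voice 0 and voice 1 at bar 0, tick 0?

voice 0=G3 voice 1=G4 -> P8

P8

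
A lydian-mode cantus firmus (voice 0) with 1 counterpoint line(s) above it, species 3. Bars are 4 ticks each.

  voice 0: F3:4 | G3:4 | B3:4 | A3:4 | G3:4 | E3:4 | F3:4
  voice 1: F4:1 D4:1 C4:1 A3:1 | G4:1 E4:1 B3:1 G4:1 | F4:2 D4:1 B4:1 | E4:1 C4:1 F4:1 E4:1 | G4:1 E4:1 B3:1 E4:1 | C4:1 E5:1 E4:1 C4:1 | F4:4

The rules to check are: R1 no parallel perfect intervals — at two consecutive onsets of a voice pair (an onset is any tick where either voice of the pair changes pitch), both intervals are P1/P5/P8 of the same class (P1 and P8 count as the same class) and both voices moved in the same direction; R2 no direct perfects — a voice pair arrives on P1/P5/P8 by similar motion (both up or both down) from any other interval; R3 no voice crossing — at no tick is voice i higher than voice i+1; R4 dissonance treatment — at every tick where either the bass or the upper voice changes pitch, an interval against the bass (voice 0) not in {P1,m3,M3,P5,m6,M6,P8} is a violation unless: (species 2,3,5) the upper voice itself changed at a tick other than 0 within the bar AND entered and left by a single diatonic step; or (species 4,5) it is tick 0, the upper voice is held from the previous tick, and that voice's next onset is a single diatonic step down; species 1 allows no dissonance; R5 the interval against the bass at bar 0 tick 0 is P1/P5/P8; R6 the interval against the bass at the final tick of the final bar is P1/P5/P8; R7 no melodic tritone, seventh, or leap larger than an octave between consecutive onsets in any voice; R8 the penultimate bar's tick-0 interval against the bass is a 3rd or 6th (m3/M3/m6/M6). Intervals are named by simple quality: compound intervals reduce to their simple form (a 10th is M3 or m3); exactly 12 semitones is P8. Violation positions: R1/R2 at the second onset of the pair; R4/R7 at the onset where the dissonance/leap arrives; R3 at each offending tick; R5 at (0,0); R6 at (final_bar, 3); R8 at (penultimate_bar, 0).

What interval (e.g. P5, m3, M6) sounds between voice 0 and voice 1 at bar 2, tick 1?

voice 0=B3 voice 1=F4 -> TT

TT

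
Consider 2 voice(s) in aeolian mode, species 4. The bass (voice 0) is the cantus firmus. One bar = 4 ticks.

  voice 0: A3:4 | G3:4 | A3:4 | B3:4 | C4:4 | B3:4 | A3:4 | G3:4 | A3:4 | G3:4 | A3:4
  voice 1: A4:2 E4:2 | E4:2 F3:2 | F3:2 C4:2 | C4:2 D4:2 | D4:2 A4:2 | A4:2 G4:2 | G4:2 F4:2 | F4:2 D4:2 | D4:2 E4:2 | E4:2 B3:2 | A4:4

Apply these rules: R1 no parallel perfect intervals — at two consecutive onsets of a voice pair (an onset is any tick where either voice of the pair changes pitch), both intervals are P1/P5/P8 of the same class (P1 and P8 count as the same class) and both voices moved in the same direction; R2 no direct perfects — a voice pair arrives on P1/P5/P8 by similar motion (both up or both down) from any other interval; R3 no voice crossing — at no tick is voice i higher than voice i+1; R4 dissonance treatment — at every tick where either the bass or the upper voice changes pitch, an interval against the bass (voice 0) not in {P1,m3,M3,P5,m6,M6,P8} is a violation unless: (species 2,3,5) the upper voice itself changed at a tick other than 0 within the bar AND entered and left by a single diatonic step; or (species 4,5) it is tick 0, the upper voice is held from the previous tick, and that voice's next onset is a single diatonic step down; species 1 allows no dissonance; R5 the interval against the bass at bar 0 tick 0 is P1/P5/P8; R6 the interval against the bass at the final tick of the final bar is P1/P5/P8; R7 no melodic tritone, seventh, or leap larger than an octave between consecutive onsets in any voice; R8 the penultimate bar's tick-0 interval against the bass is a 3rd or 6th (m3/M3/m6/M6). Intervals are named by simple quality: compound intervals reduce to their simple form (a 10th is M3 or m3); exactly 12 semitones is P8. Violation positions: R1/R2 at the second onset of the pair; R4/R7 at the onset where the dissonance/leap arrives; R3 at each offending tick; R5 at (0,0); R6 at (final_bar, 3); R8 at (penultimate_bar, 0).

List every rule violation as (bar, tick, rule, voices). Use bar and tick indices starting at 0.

(1, 2, R3, (0, 1))
(1, 2, R4, (0, 1))
(1, 2, R7, (1,))
(1, 3, R3, (0, 1))
(2, 0, R3, (0, 1))
(2, 1, R3, (0, 1))
(3, 0, R4, (0, 1))
(4, 0, R4, (0, 1))
(7, 0, R4, (0, 1))
(8, 0, R4, (0, 1))
(10, 0, R2, (0, 1))
(10, 0, R7, (1,))

bar 0: v0=A3 v1=A4 downbeat P8
bar 1: v0=G3 v1=E4 downbeat M6
bar 2: v0=A3 v1=F3 downbeat M3
bar 3: v0=B3 v1=C4 downbeat m2
bar 4: v0=C4 v1=D4 downbeat M2
bar 5: v0=B3 v1=A4 downbeat m7
bar 6: v0=A3 v1=G4 downbeat m7
bar 7: v0=G3 v1=F4 downbeat m7
bar 8: v0=A3 v1=D4 downbeat P4
bar 9: v0=G3 v1=E4 downbeat M6
bar 10: v0=A3 v1=A4 downbeat P8
  -> R3 @ bar 1 tick 2 v(0, 1): G3 above F3
  -> R4 @ bar 1 tick 2 v(0, 1): G3/F3 M2 untreated
  -> R7 @ bar 1 tick 2 v(1,): E4->F3 leap 11st
  -> R3 @ bar 1 tick 3 v(0, 1): G3 above F3
  -> R3 @ bar 2 tick 0 v(0, 1): A3 above F3
  -> R3 @ bar 2 tick 1 v(0, 1): A3 above F3
  -> R4 @ bar 3 tick 0 v(0, 1): B3/C4 m2 untreated
  -> R4 @ bar 4 tick 0 v(0, 1): C4/D4 M2 untreated
  -> R4 @ bar 7 tick 0 v(0, 1): G3/F4 m7 untreated
  -> R4 @ bar 8 tick 0 v(0, 1): A3/D4 P4 untreated
  -> R2 @ bar 10 tick 0 v(0, 1): G3/B3 M3 -> A3/A4 P8 similar
  -> R7 @ bar 10 tick 0 v(1,): B3->A4 leap 10st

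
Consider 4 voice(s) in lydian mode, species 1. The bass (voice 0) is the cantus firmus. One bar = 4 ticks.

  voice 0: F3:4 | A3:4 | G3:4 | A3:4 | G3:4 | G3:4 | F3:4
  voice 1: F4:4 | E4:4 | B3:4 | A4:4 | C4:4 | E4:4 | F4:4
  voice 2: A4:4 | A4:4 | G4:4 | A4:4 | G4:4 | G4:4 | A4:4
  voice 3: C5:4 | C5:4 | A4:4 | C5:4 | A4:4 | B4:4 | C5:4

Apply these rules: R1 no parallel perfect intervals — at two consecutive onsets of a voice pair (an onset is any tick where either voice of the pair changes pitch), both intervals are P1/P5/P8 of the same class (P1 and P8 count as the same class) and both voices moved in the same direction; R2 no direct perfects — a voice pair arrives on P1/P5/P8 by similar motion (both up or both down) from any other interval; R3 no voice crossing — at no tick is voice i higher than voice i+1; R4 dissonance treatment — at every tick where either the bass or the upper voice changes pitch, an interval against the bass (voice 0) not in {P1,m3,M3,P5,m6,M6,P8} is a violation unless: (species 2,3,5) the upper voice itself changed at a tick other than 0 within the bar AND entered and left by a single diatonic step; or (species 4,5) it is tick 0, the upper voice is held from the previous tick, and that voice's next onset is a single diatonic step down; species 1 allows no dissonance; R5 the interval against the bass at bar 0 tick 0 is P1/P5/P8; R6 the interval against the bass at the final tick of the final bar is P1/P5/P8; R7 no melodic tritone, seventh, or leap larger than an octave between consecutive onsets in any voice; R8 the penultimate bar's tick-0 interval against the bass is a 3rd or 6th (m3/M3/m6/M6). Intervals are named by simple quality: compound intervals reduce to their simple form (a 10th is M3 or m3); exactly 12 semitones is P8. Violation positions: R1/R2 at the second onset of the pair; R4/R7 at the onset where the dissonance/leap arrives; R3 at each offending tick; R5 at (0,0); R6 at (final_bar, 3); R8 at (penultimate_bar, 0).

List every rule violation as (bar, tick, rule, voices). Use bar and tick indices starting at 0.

(0, 0, R5, (0, 2))
(2, 0, R1, (0, 2))
(2, 0, R4, (0, 3))
(3, 0, R1, (0, 2))
(3, 0, R2, (0, 1))
(3, 0, R2, (1, 2))
(3, 0, R7, (1,))
(4, 0, R1, (0, 2))
(4, 0, R2, (1, 2))
(4, 0, R4, (0, 1))
(4, 0, R4, (0, 3))
(5, 0, R2, (1, 3))
(5, 0, R8, (0, 2))
(6, 0, R1, (1, 3))
(6, 3, R6, (0, 2))

bar 0: v0=F3 v1=F4 v2=A4 v3=C5 downbeat P5
bar 1: v0=A3 v1=E4 v2=A4 v3=C5 downbeat m3
bar 2: v0=G3 v1=B3 v2=G4 v3=A4 downbeat M2
bar 3: v0=A3 v1=A4 v2=A4 v3=C5 downbeat m3
bar 4: v0=G3 v1=C4 v2=G4 v3=A4 downbeat M2
bar 5: v0=G3 v1=E4 v2=G4 v3=B4 downbeat M3
bar 6: v0=F3 v1=F4 v2=A4 v3=C5 downbeat P5
  -> R5 @ bar 0 tick 0 v(0, 2): opens on M3
  -> R1 @ bar 2 tick 0 v(0, 2): A3/A4 P8 -> G3/G4 P8 similar
  -> R4 @ bar 2 tick 0 v(0, 3): G3/A4 M2 untreated
  -> R1 @ bar 3 tick 0 v(0, 2): G3/G4 P8 -> A3/A4 P8 similar
  -> R2 @ bar 3 tick 0 v(0, 1): G3/B3 M3 -> A3/A4 P8 similar
  -> R2 @ bar 3 tick 0 v(1, 2): B3/G4 m6 -> A4/A4 P1 similar
  -> R7 @ bar 3 tick 0 v(1,): B3->A4 leap 10st
  -> R1 @ bar 4 tick 0 v(0, 2): A3/A4 P8 -> G3/G4 P8 similar
  -> R2 @ bar 4 tick 0 v(1, 2): A4/A4 P1 -> C4/G4 P5 similar
  -> R4 @ bar 4 tick 0 v(0, 1): G3/C4 P4 untreated
  -> R4 @ bar 4 tick 0 v(0, 3): G3/A4 M2 untreated
  -> R2 @ bar 5 tick 0 v(1, 3): C4/A4 M6 -> E4/B4 P5 similar
  -> R8 @ bar 5 tick 0 v(0, 2): penult P8 not 3rd/6th
  -> R1 @ bar 6 tick 0 v(1, 3): E4/B4 P5 -> F4/C5 P5 similar
  -> R6 @ bar 6 tick 3 v(0, 2): closes on M3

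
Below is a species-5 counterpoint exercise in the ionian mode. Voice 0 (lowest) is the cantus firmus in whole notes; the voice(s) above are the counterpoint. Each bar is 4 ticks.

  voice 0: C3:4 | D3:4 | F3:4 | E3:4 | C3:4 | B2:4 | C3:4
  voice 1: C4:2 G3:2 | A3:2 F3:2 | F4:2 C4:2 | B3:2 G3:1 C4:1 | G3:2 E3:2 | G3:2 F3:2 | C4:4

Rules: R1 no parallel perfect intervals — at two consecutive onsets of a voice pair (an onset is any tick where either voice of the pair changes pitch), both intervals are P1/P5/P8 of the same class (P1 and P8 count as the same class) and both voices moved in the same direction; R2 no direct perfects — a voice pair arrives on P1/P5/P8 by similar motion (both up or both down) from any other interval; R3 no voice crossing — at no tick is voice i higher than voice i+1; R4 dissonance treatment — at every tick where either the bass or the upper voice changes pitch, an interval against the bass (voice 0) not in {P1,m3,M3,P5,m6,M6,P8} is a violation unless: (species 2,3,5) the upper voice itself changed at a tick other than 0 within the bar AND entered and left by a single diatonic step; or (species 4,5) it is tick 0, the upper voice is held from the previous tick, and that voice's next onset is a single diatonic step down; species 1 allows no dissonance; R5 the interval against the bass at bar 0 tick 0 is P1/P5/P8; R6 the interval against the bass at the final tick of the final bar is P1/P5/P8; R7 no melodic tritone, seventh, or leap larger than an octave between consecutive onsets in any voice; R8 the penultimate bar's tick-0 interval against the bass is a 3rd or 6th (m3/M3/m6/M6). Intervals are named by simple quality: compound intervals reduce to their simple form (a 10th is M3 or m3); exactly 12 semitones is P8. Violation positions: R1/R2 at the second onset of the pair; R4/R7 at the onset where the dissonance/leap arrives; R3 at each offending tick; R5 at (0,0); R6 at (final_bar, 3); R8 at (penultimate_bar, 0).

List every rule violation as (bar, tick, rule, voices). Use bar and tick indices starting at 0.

(1, 0, R1, (0, 1))
(2, 0, R2, (0, 1))
(3, 0, R1, (0, 1))
(4, 0, R2, (0, 1))
(5, 2, R4, (0, 1))
(6, 0, R2, (0, 1))

bar 0: v0=C3 v1=C4 downbeat P8
bar 1: v0=D3 v1=A3 downbeat P5
bar 2: v0=F3 v1=F4 downbeat P8
bar 3: v0=E3 v1=B3 downbeat P5
bar 4: v0=C3 v1=G3 downbeat P5
bar 5: v0=B2 v1=G3 downbeat m6
bar 6: v0=C3 v1=C4 downbeat P8
  -> R1 @ bar 1 tick 0 v(0, 1): C3/G3 P5 -> D3/A3 P5 similar
  -> R2 @ bar 2 tick 0 v(0, 1): D3/F3 m3 -> F3/F4 P8 similar
  -> R1 @ bar 3 tick 0 v(0, 1): F3/C4 P5 -> E3/B3 P5 similar
  -> R2 @ bar 4 tick 0 v(0, 1): E3/C4 m6 -> C3/G3 P5 similar
  -> R4 @ bar 5 tick 2 v(0, 1): B2/F3 TT untreated
  -> R2 @ bar 6 tick 0 v(0, 1): B2/F3 TT -> C3/C4 P8 similar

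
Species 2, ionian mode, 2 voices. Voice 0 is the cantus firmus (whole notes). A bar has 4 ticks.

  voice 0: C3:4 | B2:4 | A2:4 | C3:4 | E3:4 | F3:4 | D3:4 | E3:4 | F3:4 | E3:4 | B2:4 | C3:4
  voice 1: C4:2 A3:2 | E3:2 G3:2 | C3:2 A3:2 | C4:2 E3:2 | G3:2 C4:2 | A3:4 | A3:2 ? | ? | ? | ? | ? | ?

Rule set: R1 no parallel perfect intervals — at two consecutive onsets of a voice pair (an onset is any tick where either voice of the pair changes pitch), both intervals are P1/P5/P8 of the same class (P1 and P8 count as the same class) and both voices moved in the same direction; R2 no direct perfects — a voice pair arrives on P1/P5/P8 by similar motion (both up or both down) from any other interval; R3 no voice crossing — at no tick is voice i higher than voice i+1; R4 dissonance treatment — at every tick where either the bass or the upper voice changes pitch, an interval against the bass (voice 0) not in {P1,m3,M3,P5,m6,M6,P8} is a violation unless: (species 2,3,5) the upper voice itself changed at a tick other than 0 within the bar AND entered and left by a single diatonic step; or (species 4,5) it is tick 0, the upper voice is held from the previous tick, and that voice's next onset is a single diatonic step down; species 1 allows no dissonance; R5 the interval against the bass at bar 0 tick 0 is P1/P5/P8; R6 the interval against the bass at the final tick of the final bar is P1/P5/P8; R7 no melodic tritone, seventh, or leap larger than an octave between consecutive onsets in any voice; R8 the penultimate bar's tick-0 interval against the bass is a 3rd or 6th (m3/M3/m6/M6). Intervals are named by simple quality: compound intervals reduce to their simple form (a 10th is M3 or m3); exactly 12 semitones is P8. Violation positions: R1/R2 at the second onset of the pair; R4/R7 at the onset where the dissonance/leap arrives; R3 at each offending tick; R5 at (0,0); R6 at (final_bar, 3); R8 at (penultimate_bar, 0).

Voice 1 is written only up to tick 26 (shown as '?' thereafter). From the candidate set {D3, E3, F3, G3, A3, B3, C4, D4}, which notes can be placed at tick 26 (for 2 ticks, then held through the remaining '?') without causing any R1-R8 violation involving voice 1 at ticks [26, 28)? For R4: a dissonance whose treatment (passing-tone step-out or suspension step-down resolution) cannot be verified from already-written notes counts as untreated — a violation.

D3: legal
E3: violates R4
F3: legal
G3: violates R4
A3: legal
B3: legal
C4: violates R4
D4: legal

{A3, B3, D3, D4, F3}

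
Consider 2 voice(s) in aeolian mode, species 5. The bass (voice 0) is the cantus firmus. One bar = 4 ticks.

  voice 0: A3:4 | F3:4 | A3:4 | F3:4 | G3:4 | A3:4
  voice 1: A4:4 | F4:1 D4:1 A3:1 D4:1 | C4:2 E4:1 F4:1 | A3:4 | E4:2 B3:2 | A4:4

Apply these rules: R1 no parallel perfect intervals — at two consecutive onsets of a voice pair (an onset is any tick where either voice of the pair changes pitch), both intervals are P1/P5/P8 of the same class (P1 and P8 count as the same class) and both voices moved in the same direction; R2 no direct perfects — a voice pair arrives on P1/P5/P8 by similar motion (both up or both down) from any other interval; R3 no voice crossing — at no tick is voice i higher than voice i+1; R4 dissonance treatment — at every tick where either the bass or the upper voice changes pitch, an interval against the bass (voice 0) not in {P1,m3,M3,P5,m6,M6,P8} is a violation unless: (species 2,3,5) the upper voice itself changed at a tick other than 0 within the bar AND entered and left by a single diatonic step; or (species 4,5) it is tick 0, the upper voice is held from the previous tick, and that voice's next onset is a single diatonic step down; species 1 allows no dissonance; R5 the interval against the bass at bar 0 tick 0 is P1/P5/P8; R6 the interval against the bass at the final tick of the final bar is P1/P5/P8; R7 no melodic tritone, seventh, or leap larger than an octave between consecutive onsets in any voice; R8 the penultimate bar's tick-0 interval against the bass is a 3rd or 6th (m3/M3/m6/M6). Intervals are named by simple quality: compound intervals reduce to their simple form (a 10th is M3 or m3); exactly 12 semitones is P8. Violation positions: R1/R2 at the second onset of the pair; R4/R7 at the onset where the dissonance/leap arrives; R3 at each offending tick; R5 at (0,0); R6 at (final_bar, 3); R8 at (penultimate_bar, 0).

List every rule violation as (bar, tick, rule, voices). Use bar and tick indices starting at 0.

(1, 0, R1, (0, 1))
(5, 0, R2, (0, 1))
(5, 0, R7, (1,))

bar 0: v0=A3 v1=A4 downbeat P8
bar 1: v0=F3 v1=F4 downbeat P8
bar 2: v0=A3 v1=C4 downbeat m3
bar 3: v0=F3 v1=A3 downbeat M3
bar 4: v0=G3 v1=E4 downbeat M6
bar 5: v0=A3 v1=A4 downbeat P8
  -> R1 @ bar 1 tick 0 v(0, 1): A3/A4 P8 -> F3/F4 P8 similar
  -> R2 @ bar 5 tick 0 v(0, 1): G3/B3 M3 -> A3/A4 P8 similar
  -> R7 @ bar 5 tick 0 v(1,): B3->A4 leap 10st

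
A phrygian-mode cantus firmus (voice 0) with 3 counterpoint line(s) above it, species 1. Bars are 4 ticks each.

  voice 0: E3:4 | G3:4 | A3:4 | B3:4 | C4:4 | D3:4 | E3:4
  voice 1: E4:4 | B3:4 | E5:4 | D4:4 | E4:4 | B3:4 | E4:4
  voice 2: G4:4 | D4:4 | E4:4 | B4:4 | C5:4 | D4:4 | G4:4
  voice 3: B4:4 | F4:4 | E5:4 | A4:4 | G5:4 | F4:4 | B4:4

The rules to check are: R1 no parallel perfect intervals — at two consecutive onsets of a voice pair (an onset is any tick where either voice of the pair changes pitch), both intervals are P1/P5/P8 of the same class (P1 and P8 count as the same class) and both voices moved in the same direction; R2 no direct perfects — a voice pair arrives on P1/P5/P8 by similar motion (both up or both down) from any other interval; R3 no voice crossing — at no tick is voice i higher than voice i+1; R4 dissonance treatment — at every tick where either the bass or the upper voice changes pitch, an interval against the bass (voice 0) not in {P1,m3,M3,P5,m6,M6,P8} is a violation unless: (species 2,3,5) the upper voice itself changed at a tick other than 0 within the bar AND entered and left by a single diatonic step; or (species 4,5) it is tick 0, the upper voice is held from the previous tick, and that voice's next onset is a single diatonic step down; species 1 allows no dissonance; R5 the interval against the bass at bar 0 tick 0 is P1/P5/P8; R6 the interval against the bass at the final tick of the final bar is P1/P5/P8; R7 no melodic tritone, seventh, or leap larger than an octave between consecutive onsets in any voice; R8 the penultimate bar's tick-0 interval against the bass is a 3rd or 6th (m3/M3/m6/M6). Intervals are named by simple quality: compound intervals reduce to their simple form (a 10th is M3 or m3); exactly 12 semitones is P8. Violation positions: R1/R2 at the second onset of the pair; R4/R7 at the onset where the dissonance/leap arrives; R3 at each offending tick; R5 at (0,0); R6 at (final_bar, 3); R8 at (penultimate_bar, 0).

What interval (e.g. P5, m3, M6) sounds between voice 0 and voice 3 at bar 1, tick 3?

m7

voice 0=G3 voice 3=F4 -> m7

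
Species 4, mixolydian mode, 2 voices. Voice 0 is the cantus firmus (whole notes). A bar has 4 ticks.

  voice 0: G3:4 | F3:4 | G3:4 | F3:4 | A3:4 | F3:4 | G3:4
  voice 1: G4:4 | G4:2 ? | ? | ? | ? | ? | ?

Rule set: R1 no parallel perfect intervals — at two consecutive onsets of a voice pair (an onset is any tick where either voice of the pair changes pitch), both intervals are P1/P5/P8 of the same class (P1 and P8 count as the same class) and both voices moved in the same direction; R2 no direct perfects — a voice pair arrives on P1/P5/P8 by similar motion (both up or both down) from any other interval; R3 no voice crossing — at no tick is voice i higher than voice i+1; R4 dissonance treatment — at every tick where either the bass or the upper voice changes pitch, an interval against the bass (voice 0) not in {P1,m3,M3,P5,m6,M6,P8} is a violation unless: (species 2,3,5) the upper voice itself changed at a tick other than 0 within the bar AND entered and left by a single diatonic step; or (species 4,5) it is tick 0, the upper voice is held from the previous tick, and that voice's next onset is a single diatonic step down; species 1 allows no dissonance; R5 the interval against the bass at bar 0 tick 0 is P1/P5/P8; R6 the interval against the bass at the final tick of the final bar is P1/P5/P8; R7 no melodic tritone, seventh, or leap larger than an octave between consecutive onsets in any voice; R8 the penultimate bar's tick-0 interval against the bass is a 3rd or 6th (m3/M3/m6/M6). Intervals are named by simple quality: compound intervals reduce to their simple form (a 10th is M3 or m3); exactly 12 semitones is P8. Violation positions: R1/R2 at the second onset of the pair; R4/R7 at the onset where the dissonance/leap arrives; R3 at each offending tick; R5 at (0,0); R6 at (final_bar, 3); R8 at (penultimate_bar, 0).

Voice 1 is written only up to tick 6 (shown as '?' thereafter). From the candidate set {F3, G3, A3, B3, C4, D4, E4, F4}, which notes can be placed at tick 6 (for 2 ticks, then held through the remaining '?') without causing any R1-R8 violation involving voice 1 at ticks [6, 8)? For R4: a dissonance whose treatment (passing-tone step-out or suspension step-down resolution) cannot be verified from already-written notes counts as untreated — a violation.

{C4, D4, F4}

F3: violates R7
G3: violates R4
A3: violates R7
B3: violates R4
C4: legal
D4: legal
E4: violates R4
F4: legal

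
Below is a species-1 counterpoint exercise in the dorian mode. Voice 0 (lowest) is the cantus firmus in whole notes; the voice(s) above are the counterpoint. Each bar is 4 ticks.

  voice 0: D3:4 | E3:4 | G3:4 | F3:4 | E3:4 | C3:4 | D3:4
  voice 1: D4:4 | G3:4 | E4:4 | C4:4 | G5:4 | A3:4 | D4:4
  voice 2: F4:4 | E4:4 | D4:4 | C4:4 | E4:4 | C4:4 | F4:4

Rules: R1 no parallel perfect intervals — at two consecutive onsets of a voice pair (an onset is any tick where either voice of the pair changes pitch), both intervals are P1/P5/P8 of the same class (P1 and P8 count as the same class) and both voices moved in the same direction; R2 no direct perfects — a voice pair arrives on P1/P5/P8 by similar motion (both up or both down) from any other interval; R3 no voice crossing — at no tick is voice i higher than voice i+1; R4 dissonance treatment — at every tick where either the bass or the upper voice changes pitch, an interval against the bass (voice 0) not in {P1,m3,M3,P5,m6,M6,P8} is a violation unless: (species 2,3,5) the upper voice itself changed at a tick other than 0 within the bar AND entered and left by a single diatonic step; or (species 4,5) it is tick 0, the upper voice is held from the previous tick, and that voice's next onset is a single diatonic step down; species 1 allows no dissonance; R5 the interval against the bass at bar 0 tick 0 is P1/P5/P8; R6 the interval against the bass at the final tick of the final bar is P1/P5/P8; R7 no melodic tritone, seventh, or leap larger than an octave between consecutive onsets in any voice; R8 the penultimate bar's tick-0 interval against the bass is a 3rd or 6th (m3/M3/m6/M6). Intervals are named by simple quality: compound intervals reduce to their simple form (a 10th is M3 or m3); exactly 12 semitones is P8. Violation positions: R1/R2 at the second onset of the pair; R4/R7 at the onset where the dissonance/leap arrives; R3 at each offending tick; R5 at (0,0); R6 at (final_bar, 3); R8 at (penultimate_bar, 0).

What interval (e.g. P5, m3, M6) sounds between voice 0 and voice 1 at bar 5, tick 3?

voice 0=C3 voice 1=A3 -> M6

M6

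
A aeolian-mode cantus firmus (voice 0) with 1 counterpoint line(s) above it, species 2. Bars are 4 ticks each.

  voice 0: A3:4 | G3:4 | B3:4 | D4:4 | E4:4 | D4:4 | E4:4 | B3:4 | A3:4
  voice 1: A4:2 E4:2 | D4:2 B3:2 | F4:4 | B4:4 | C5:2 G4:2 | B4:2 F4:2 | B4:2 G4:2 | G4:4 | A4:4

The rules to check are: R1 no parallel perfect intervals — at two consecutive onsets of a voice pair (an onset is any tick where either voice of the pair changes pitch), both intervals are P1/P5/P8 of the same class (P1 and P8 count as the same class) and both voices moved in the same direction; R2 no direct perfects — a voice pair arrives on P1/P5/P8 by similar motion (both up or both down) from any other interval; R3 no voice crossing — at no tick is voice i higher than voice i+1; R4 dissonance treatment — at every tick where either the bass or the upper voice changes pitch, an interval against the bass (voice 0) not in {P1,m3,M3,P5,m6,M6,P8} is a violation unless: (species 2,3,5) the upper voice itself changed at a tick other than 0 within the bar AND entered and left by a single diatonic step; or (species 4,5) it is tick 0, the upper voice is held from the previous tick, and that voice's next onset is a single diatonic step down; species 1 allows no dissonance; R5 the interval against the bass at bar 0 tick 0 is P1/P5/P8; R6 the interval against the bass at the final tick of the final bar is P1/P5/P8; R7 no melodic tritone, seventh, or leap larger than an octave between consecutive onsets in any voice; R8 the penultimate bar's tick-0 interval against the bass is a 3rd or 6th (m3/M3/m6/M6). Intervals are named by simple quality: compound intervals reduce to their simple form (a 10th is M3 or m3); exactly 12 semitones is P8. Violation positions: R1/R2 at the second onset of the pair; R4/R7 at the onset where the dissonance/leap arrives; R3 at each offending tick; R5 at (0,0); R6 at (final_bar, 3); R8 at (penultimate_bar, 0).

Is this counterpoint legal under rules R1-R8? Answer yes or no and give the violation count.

bar 0: v0=A3 v1=A4 (P8)
bar 1: v0=G3 v1=D4 (P5)
bar 2: v0=B3 v1=F4 (TT)
bar 3: v0=D4 v1=B4 (M6)
bar 4: v0=E4 v1=C5 (m6)
bar 5: v0=D4 v1=B4 (M6)
bar 6: v0=E4 v1=B4 (P5)
bar 7: v0=B3 v1=G4 (m6)
bar 8: v0=A3 v1=A4 (P8)
  R1 @ bar1.0: A3/E4 P5 -> G3/D4 P5 similar
  R4 @ bar2.0: B3/F4 TT untreated
  R7 @ bar2.0: B3->F4 leap 6st
  R7 @ bar3.0: F4->B4 leap 6st
  R7 @ bar5.2: B4->F4 leap 6st
  R2 @ bar6.0: D4/F4 m3 -> E4/B4 P5 similar
  R7 @ bar6.0: F4->B4 leap 6st

No (7 violations)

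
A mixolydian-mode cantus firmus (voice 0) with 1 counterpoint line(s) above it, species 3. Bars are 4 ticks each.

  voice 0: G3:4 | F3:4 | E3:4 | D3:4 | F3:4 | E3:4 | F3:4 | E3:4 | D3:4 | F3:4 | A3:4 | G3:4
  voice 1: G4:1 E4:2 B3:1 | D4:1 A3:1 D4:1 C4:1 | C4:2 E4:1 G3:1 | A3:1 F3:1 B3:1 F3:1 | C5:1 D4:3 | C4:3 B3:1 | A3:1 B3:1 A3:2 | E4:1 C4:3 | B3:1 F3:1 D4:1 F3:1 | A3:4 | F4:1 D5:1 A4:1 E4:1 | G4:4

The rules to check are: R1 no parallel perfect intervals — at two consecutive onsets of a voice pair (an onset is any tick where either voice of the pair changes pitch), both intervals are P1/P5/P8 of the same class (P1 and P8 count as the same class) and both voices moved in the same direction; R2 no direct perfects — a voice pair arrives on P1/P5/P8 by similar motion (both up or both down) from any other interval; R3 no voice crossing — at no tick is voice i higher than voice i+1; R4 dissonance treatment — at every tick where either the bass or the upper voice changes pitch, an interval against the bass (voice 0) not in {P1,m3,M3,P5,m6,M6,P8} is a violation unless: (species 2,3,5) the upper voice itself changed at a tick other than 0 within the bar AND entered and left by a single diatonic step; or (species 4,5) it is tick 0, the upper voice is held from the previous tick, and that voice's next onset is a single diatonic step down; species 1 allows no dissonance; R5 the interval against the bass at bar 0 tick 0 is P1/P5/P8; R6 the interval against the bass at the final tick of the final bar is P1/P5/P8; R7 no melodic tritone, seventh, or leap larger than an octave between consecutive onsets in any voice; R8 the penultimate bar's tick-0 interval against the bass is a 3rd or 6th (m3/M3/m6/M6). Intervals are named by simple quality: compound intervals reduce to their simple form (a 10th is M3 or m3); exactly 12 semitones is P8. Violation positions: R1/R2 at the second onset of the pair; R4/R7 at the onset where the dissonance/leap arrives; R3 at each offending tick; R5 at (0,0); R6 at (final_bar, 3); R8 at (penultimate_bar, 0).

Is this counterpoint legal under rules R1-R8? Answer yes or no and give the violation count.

No (7 violations)

bar 0: v0=G3 v1=G4 (P8)
bar 1: v0=F3 v1=D4 (M6)
bar 2: v0=E3 v1=C4 (m6)
bar 3: v0=D3 v1=A3 (P5)
bar 4: v0=F3 v1=C5 (P5)
bar 5: v0=E3 v1=C4 (m6)
bar 6: v0=F3 v1=A3 (M3)
bar 7: v0=E3 v1=E4 (P8)
bar 8: v0=D3 v1=B3 (M6)
bar 9: v0=F3 v1=A3 (M3)
bar 10: v0=A3 v1=F4 (m6)
bar 11: v0=G3 v1=G4 (P8)
  R7 @ bar3.2: F3->B3 leap 6st
  R7 @ bar3.3: B3->F3 leap 6st
  R2 @ bar4.0: D3/F3 m3 -> F3/C5 P5 similar
  R7 @ bar4.0: F3->C5 leap 19st
  R7 @ bar4.1: C5->D4 leap 10st
  R7 @ bar8.1: B3->F3 leap 6st
  R4 @ bar10.1: A3/D5 P4 untreated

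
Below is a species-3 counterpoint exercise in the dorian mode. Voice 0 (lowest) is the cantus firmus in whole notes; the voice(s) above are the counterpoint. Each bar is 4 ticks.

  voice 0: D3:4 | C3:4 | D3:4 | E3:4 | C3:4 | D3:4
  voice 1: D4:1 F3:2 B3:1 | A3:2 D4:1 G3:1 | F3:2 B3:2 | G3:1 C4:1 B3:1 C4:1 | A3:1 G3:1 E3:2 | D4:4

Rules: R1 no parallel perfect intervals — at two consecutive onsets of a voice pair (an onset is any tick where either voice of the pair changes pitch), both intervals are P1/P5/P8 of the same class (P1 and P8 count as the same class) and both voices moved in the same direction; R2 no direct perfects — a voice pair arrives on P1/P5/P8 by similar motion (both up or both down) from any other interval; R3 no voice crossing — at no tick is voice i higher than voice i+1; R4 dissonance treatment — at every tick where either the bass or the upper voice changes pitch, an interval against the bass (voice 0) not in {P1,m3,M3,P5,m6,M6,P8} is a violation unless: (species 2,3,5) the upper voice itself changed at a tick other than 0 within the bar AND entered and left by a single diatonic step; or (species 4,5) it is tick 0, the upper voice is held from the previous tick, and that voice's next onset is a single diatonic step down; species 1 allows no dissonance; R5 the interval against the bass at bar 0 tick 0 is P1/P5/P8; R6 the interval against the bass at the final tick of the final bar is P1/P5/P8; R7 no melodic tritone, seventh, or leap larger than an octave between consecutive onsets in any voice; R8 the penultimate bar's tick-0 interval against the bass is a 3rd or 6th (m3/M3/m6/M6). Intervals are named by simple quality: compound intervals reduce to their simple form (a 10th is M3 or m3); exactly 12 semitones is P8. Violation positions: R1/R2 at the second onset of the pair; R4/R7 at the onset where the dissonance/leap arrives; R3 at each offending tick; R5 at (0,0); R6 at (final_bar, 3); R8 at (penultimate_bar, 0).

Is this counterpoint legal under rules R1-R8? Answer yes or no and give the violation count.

No (5 violations)

bar 0: v0=D3 v1=D4 (P8)
bar 1: v0=C3 v1=A3 (M6)
bar 2: v0=D3 v1=F3 (m3)
bar 3: v0=E3 v1=G3 (m3)
bar 4: v0=C3 v1=A3 (M6)
bar 5: v0=D3 v1=D4 (P8)
  R7 @ bar0.3: F3->B3 leap 6st
  R4 @ bar1.2: C3/D4 M2 untreated
  R7 @ bar2.2: F3->B3 leap 6st
  R2 @ bar5.0: C3/E3 M3 -> D3/D4 P8 similar
  R7 @ bar5.0: E3->D4 leap 10st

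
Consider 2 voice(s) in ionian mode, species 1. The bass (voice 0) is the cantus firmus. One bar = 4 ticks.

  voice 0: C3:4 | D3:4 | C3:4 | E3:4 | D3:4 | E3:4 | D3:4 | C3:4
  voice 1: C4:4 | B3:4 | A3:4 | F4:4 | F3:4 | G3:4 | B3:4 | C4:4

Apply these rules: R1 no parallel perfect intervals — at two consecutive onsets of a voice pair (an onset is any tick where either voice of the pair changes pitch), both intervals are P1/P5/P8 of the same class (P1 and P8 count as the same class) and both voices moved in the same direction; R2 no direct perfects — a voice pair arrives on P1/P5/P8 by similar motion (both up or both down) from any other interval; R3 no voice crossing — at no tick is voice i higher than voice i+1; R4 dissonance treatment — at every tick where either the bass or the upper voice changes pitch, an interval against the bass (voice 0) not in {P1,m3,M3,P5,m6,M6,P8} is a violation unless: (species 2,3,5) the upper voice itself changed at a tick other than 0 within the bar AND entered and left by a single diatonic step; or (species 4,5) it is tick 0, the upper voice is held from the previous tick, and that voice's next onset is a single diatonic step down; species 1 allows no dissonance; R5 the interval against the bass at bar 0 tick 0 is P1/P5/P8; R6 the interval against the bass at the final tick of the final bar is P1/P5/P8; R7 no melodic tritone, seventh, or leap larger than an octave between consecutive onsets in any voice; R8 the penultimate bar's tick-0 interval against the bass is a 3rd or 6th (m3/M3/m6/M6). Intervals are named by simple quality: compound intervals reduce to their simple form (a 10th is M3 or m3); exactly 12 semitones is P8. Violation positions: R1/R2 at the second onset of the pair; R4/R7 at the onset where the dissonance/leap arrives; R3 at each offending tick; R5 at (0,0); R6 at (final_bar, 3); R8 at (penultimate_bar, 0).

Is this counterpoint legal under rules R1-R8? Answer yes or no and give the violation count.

bar 0: v0=C3 v1=C4 (P8)
bar 1: v0=D3 v1=B3 (M6)
bar 2: v0=C3 v1=A3 (M6)
bar 3: v0=E3 v1=F4 (m2)
bar 4: v0=D3 v1=F3 (m3)
bar 5: v0=E3 v1=G3 (m3)
bar 6: v0=D3 v1=B3 (M6)
bar 7: v0=C3 v1=C4 (P8)
  R4 @ bar3.0: E3/F4 m2 untreated

No (1 violations)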